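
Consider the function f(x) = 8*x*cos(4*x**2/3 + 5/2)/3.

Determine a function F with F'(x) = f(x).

An antiderivative is F(x) = sin(4*x**2/3 + 5/2).

f matches the chain-rule pattern g'(h)*h' with inner function h(x) = 4*x**2/3 + 5/2; substituting u = h(x) collapses the integral.
Check: d/dx[sin(4*x**2/3 + 5/2)] = 8*x*cos(4*x**2/3 + 5/2)/3 = f(x).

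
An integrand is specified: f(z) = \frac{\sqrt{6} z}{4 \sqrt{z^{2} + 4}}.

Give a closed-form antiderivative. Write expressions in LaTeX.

f matches the chain-rule pattern g'(h)*h' with inner function h(z) = \frac{3 z^{2}}{2} + 6; substituting u = h(z) collapses the integral.
Check: d/dz[\frac{\sqrt{6} \sqrt{z^{2} + 4}}{4}] = \frac{\sqrt{6} z}{4 \sqrt{z^{2} + 4}} = f(z).

An antiderivative is F(z) = \frac{\sqrt{6} \sqrt{z^{2} + 4}}{4}.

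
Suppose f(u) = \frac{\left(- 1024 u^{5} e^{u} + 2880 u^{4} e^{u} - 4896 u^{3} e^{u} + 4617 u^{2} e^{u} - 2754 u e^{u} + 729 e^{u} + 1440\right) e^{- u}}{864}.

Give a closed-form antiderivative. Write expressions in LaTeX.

An antiderivative is F(u) = - \frac{2 \left(\frac{2 u^{2}}{3} - \frac{3 u}{4} + \frac{3}{4}\right)^{3}}{3} - \frac{5 e^{- u}}{3}.

Differentiate the proposed F(u) back; it has to land on f(u) exactly.
Check: d/du[- \frac{2 \left(\frac{2 u^{2}}{3} - \frac{3 u}{4} + \frac{3}{4}\right)^{3}}{3} - \frac{5 e^{- u}}{3}] = \frac{\left(- 1024 u^{5} e^{u} + 2880 u^{4} e^{u} - 4896 u^{3} e^{u} + 4617 u^{2} e^{u} - 2754 u e^{u} + 729 e^{u} + 1440\right) e^{- u}}{864} = f(u).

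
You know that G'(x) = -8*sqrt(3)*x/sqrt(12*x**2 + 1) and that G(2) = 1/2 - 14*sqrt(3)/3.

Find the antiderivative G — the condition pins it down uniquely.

G'(x) matches the chain-rule pattern g'(h)*h' with inner function h(x) = 4*x**2 + 1/3; substituting u = h(x) collapses the integral.
A general antiderivative is -2*sqrt(4*x**2 + 1/3) + C.
The condition gives C = 1/2 - 14*sqrt(3)/3 - (-14*sqrt(3)/3) = 1/2.
So G(x) = sqrt(3)*(-4*sqrt(12*x**2 + 1) + sqrt(3))/6.
Check: d/dx[sqrt(3)*(-4*sqrt(12*x**2 + 1) + sqrt(3))/6] = -8*sqrt(3)*x/sqrt(12*x**2 + 1) = G'(x).

G(x) = sqrt(3)*(-4*sqrt(12*x**2 + 1) + sqrt(3))/6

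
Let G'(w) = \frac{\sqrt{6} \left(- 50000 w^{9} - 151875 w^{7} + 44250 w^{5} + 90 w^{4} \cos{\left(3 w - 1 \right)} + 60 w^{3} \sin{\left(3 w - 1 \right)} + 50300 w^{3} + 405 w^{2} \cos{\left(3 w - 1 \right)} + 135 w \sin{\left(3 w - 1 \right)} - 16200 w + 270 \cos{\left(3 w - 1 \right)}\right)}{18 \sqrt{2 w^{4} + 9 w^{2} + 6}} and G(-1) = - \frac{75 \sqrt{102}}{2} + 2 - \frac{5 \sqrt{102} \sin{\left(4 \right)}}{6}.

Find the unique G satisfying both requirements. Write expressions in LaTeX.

G(w) = - \frac{3125 w^{6} \sqrt{\frac{w^{4}}{3} + \frac{3 w^{2}}{2} + 1}}{3} + 1250 w^{4} \sqrt{\frac{w^{4}}{3} + \frac{3 w^{2}}{2} + 1} - 500 w^{2} \sqrt{\frac{w^{4}}{3} + \frac{3 w^{2}}{2} + 1} + 5 \sqrt{\frac{w^{4}}{3} + \frac{3 w^{2}}{2} + 1} \sin{\left(3 w - 1 \right)} + \frac{200 \sqrt{\frac{w^{4}}{3} + \frac{3 w^{2}}{2} + 1}}{3} + 2

G'(w) has the shape u'v + uv' for u = \frac{5 \sqrt{\frac{w^{4}}{3} + \frac{3 w^{2}}{2} + 1}}{3} and v = - 5 \left(5 w^{2} - 2\right)^{3} + 3 \sin{\left(3 w - 1 \right)} — it is the derivative of the product u*v.
A general antiderivative is \frac{5 \left(- 5 \left(5 w^{2} - 2\right)^{3} + 3 \sin{\left(3 w - 1 \right)}\right) \sqrt{\frac{w^{4}}{3} + \frac{3 w^{2}}{2} + 1}}{3} + C.
The condition gives C = - \frac{75 \sqrt{102}}{2} + 2 - \frac{5 \sqrt{102} \sin{\left(4 \right)}}{6} - (- \frac{75 \sqrt{102}}{2} - \frac{5 \sqrt{102} \sin{\left(4 \right)}}{6}) = 2.
So G(w) = - \frac{3125 w^{6} \sqrt{\frac{w^{4}}{3} + \frac{3 w^{2}}{2} + 1}}{3} + 1250 w^{4} \sqrt{\frac{w^{4}}{3} + \frac{3 w^{2}}{2} + 1} - 500 w^{2} \sqrt{\frac{w^{4}}{3} + \frac{3 w^{2}}{2} + 1} + 5 \sqrt{\frac{w^{4}}{3} + \frac{3 w^{2}}{2} + 1} \sin{\left(3 w - 1 \right)} + \frac{200 \sqrt{\frac{w^{4}}{3} + \frac{3 w^{2}}{2} + 1}}{3} + 2.
Check: d/dw[- \frac{3125 w^{6} \sqrt{\frac{w^{4}}{3} + \frac{3 w^{2}}{2} + 1}}{3} + 1250 w^{4} \sqrt{\frac{w^{4}}{3} + \frac{3 w^{2}}{2} + 1} - 500 w^{2} \sqrt{\frac{w^{4}}{3} + \frac{3 w^{2}}{2} + 1} + 5 \sqrt{\frac{w^{4}}{3} + \frac{3 w^{2}}{2} + 1} \sin{\left(3 w - 1 \right)} + \frac{200 \sqrt{\frac{w^{4}}{3} + \frac{3 w^{2}}{2} + 1}}{3} + 2] = \frac{\sqrt{6} \left(- 50000 w^{9} - 151875 w^{7} + 44250 w^{5} + 90 w^{4} \cos{\left(3 w - 1 \right)} + 60 w^{3} \sin{\left(3 w - 1 \right)} + 50300 w^{3} + 405 w^{2} \cos{\left(3 w - 1 \right)} + 135 w \sin{\left(3 w - 1 \right)} - 16200 w + 270 \cos{\left(3 w - 1 \right)}\right)}{18 \sqrt{2 w^{4} + 9 w^{2} + 6}} = G'(w).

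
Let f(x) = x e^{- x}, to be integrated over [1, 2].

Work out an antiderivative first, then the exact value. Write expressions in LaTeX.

f has the shape u'v + uv' for u = - x - 1 and v = e^{- x} — it is the derivative of the product u*v.
F(x) = \left(- x - 1\right) e^{- x} is an antiderivative of f.
Check: d/dx[\left(- x - 1\right) e^{- x}] = x e^{- x} = f(x).
F(2) = - \frac{3}{e^{2}}; F(1) = - \frac{2}{e}.
Integral = F(2) - F(1) = - \frac{3}{e^{2}} + \frac{2}{e}.

Antiderivative: F(x) = \left(- x - 1\right) e^{- x}; value = - \frac{3}{e^{2}} + \frac{2}{e}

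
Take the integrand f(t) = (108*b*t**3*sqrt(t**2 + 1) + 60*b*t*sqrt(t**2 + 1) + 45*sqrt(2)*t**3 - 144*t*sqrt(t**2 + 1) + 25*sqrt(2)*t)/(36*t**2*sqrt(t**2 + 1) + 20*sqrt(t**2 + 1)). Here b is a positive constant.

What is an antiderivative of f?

An antiderivative is F(t) = 3*b*t**2/2 + 5*sqrt(2*t**2 + 2)/4 - 2*log(3*t**2 + 5/3).

Check any antiderivative F(t) by computing F'(t) and comparing it with f(t).
Check: d/dt[3*b*t**2/2 + 5*sqrt(2*t**2 + 2)/4 - 2*log(3*t**2 + 5/3)] = (108*b*t**3*sqrt(t**2 + 1) + 60*b*t*sqrt(t**2 + 1) + 45*sqrt(2)*t**3 - 144*t*sqrt(t**2 + 1) + 25*sqrt(2)*t)/(36*t**2*sqrt(t**2 + 1) + 20*sqrt(t**2 + 1)) = f(t).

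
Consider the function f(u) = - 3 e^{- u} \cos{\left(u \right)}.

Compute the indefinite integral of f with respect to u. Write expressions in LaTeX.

F(u) = \frac{3 \left(- \sin{\left(u \right)} + \cos{\left(u \right)}\right) e^{- u}}{2} + C

For F(u) to be correct the identity F'(u) - f(u) = 0 must hold.
Check: d/du[\frac{3 \left(- \sin{\left(u \right)} + \cos{\left(u \right)}\right) e^{- u}}{2}] = - 3 e^{- u} \cos{\left(u \right)} = f(u).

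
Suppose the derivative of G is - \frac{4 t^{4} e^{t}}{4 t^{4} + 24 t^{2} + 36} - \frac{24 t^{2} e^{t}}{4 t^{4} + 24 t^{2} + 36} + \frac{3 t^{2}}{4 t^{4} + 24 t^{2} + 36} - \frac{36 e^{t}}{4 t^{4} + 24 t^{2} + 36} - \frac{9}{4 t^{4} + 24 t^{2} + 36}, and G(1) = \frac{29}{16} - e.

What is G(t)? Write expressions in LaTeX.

G(t) = - \frac{3 t}{4 t^{2} + 12} - e^{t} + 2

The integrand splits into summands that can be handled one at a time.
A general antiderivative is - \frac{3 t}{2 \left(2 t^{2} + 6\right)} - e^{t} + C.
The condition gives C = \frac{29}{16} - e - (- e - \frac{3}{16}) = 2.
So G(t) = - \frac{3 t}{4 t^{2} + 12} - e^{t} + 2.
Check: d/dt[- \frac{3 t}{4 t^{2} + 12} - e^{t} + 2] = \frac{- 4 t^{4} e^{t} - 24 t^{2} e^{t} + 3 t^{2} - 36 e^{t} - 9}{4 t^{4} + 24 t^{2} + 36}, which equals G'(t).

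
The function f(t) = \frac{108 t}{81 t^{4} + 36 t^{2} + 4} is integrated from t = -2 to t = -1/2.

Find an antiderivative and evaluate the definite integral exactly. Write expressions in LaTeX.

The substitution u = \frac{3 t^{2}}{2} + \frac{1}{3} works: f is exactly (dF/du)*(du/dt) for that inner function.
F(t) = - \frac{6}{9 t^{2} + 2} is an antiderivative of f.
Check: d/dt[- \frac{6}{9 t^{2} + 2}] = \frac{108 t}{81 t^{4} + 36 t^{2} + 4} = f(t).
F(-1/2) = - \frac{24}{17}; F(-2) = - \frac{3}{19}.
Integral = F(-1/2) - F(-2) = - \frac{405}{323}.

Antiderivative: F(t) = - \frac{6}{9 t^{2} + 2}; value = - \frac{405}{323}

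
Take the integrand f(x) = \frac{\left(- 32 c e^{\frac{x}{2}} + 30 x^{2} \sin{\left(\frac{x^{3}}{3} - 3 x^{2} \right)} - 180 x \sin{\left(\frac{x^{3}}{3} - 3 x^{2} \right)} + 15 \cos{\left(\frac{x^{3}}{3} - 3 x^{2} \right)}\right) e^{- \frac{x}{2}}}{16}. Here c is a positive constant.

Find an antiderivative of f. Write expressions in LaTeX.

A first test for any F(x): its x-derivative must equal f(x) identically.
Check: d/dx[- 2 c x - \frac{15 e^{- \frac{x}{2}} \cos{\left(\frac{x^{3}}{3} - 3 x^{2} \right)}}{8}] = \frac{\left(- 32 c e^{\frac{x}{2}} + 30 x^{2} \sin{\left(\frac{x^{3}}{3} - 3 x^{2} \right)} - 180 x \sin{\left(\frac{x^{3}}{3} - 3 x^{2} \right)} + 15 \cos{\left(\frac{x^{3}}{3} - 3 x^{2} \right)}\right) e^{- \frac{x}{2}}}{16} = f(x).

An antiderivative is F(x) = - 2 c x - \frac{15 e^{- \frac{x}{2}} \cos{\left(\frac{x^{3}}{3} - 3 x^{2} \right)}}{8}.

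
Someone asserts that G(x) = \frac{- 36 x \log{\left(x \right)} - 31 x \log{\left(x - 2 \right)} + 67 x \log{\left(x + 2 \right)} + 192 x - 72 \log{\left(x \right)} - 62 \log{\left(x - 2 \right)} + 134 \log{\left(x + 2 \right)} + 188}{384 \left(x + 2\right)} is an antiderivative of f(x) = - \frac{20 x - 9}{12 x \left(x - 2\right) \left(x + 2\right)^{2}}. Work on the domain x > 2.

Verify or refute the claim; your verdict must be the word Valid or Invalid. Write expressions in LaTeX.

Valid. The derivative of G reproduces f.

d/dx[G] = \frac{9 - 20 x}{12 x^{4} + 24 x^{3} - 48 x^{2} - 96 x}
This equals f(x) exactly, so the claim holds.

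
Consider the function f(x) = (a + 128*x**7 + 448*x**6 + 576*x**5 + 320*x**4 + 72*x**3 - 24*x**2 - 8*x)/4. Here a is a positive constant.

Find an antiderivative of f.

An antiderivative is F(x) = a*x/4 + x**4/2 - 2*x**3 - x**2 + (2*x**2 + 2*x)**4/4.

Whatever form F(x) takes, F'(x) = f(x) is non-negotiable.
Check: d/dx[a*x/4 + x**4/2 - 2*x**3 - x**2 + (2*x**2 + 2*x)**4/4] = a/4 + 32*x**7 + 112*x**6 + 144*x**5 + 80*x**4 + 18*x**3 - 6*x**2 - 2*x, which equals f(x).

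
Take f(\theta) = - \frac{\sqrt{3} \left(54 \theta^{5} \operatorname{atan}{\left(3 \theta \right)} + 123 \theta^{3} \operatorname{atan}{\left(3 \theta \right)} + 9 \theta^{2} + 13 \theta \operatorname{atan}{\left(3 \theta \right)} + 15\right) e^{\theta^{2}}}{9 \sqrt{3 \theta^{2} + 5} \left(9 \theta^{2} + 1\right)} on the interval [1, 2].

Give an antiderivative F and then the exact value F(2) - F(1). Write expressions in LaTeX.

Recover f(\theta) by differentiating a candidate F(\theta); any mismatch rules it out.
F(\theta) = - \frac{\sqrt{\theta^{2} + \frac{5}{3}} e^{\theta^{2}} \operatorname{atan}{\left(3 \theta \right)}}{3} is an antiderivative of f.
Check: d/d\theta[- \frac{\sqrt{\theta^{2} + \frac{5}{3}} e^{\theta^{2}} \operatorname{atan}{\left(3 \theta \right)}}{3}] = \frac{- 54 \sqrt{3} \theta^{5} e^{\theta^{2}} \operatorname{atan}{\left(3 \theta \right)} - 123 \sqrt{3} \theta^{3} e^{\theta^{2}} \operatorname{atan}{\left(3 \theta \right)} - 9 \sqrt{3} \theta^{2} e^{\theta^{2}} - 13 \sqrt{3} \theta e^{\theta^{2}} \operatorname{atan}{\left(3 \theta \right)} - 15 \sqrt{3} e^{\theta^{2}}}{81 \theta^{2} \sqrt{3 \theta^{2} + 5} + 9 \sqrt{3 \theta^{2} + 5}}, which equals f(\theta).
F(2) = - \frac{\sqrt{51} e^{4} \operatorname{atan}{\left(6 \right)}}{9}; F(1) = - \frac{2 \sqrt{6} e \operatorname{atan}{\left(3 \right)}}{9}.
Integral = F(2) - F(1) = - \frac{\sqrt{51} e^{4} \operatorname{atan}{\left(6 \right)}}{9} + \frac{2 \sqrt{6} e \operatorname{atan}{\left(3 \right)}}{9}.

Antiderivative: F(\theta) = - \frac{\sqrt{\theta^{2} + \frac{5}{3}} e^{\theta^{2}} \operatorname{atan}{\left(3 \theta \right)}}{3}; value = - \frac{\sqrt{51} e^{4} \operatorname{atan}{\left(6 \right)}}{9} + \frac{2 \sqrt{6} e \operatorname{atan}{\left(3 \right)}}{9}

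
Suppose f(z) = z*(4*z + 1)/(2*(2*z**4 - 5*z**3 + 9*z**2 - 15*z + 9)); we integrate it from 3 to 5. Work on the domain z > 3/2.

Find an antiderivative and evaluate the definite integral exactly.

Factor the denominator (2*(z - 1)*(2*z - 3)*(z**2 + 3)) and decompose: f = -(3*z - 1)/(8*(z**2 + 3)) + 2/(2*z - 3) - 5/(8*(z - 1)); each piece integrates to a log, atan, or power term.
F(z) = log(z - 3/2) - 5*log(z - 1)/8 - 3*log(z**2 + 3)/16 + sqrt(3)*atan(sqrt(3)*z/3)/24 is an antiderivative of f.
Check: d/dz[log(z - 3/2) - 5*log(z - 1)/8 - 3*log(z**2 + 3)/16 + sqrt(3)*atan(sqrt(3)*z/3)/24] = (4*z**2 + z)/(4*z**4 - 10*z**3 + 18*z**2 - 30*z + 18), which equals f(z).
F(5) = -5*log(4)/8 - 3*log(28)/16 + sqrt(3)*atan(5*sqrt(3)/3)/24 + log(7/2); F(3) = -3*log(12)/16 - 5*log(2)/8 + sqrt(3)*pi/72 + log(3/2).
Integral = F(5) - F(3) = -5*log(4)/8 - 3*log(28)/16 - log(3/2) - sqrt(3)*pi/72 + sqrt(3)*atan(5*sqrt(3)/3)/24 + 5*log(2)/8 + 3*log(12)/16 + log(7/2).

Antiderivative: F(z) = log(z - 3/2) - 5*log(z - 1)/8 - 3*log(z**2 + 3)/16 + sqrt(3)*atan(sqrt(3)*z/3)/24; value = -5*log(4)/8 - 3*log(28)/16 - log(3/2) - sqrt(3)*pi/72 + sqrt(3)*atan(5*sqrt(3)/3)/24 + 5*log(2)/8 + 3*log(12)/16 + log(7/2)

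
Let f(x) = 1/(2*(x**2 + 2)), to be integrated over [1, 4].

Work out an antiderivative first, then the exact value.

A first test for any F(x): its x-derivative must equal f(x) identically.
F(x) = sqrt(2)*atan(sqrt(2)*x/2)/4 is an antiderivative of f.
Check: d/dx[sqrt(2)*atan(sqrt(2)*x/2)/4] = 1/(2*x**2 + 4), which equals f(x).
F(4) = sqrt(2)*atan(2*sqrt(2))/4; F(1) = sqrt(2)*atan(sqrt(2)/2)/4.
Integral = F(4) - F(1) = -sqrt(2)*atan(sqrt(2)/2)/4 + sqrt(2)*atan(2*sqrt(2))/4.

Antiderivative: F(x) = sqrt(2)*atan(sqrt(2)*x/2)/4; value = -sqrt(2)*atan(sqrt(2)/2)/4 + sqrt(2)*atan(2*sqrt(2))/4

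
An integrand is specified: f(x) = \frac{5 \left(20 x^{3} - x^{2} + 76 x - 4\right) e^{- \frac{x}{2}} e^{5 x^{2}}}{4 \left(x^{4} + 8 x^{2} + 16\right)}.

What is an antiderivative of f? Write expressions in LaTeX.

An antiderivative is F(x) = \frac{5 e^{5 x^{2} - \frac{x}{2}}}{4 \left(\frac{x^{2}}{2} + 2\right)}.

Recognize the product-rule pattern: f = u'v + uv' with u = \frac{5}{4 \left(\frac{x^{2}}{2} + 2\right)}, v = e^{5 x^{2} - \frac{x}{2}}, so integration by parts undoes it.
Check: d/dx[\frac{5 e^{5 x^{2} - \frac{x}{2}}}{4 \left(\frac{x^{2}}{2} + 2\right)}] = \frac{100 x^{3} e^{- \frac{x}{2}} e^{5 x^{2}} - 5 x^{2} e^{- \frac{x}{2}} e^{5 x^{2}} + 380 x e^{- \frac{x}{2}} e^{5 x^{2}} - 20 e^{- \frac{x}{2}} e^{5 x^{2}}}{4 x^{4} + 32 x^{2} + 64}, which equals f(x).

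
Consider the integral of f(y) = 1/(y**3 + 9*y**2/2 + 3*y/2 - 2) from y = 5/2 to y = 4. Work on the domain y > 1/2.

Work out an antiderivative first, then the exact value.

Antiderivative: F(y) = -2*(-2*log(y - 1/2) + 3*log(y + 1) - log(y + 4))/27; value = -2*log(5)/9 - 2*log(13/2)/27 - 4*log(2)/27 + 2*log(8)/27 + 10*log(7/2)/27

The denominator factors as (y + 1)*(y + 4)*(2*y - 1); partial fractions split f into directly integrable pieces: 8/(27*(2*y - 1)) + 2/(27*(y + 4)) - 2/(9*(y + 1)).
F(y) = -2*(-2*log(y - 1/2) + 3*log(y + 1) - log(y + 4))/27 is an antiderivative of f.
Check: d/dy[-2*(-2*log(y - 1/2) + 3*log(y + 1) - log(y + 4))/27] = 2/(2*y**3 + 9*y**2 + 3*y - 4), which equals f(y).
F(4) = -2*log(5)/9 + 2*log(8)/27 + 4*log(7/2)/27; F(5/2) = -2*log(7/2)/9 + 4*log(2)/27 + 2*log(13/2)/27.
Integral = F(4) - F(5/2) = -2*log(5)/9 - 2*log(13/2)/27 - 4*log(2)/27 + 2*log(8)/27 + 10*log(7/2)/27.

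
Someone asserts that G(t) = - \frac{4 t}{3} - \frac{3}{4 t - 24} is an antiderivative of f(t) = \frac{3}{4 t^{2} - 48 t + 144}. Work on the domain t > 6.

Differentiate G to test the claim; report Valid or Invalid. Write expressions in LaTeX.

d/dt[G] = \frac{- 16 t^{2} + 192 t - 567}{12 t^{2} - 144 t + 432}
d/dt[G] - f(t) = - \frac{4}{3} != 0.

Invalid: d/dt[G] - f = - \frac{4}{3}, which is not 0.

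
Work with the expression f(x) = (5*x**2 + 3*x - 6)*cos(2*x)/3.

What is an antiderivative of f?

For F(x) to be correct the identity F'(x) - f(x) = 0 must hold.
Check: d/dx[5*x**2*sin(2*x)/6 + x*sin(2*x)/2 + 5*x*cos(2*x)/6 - 17*sin(2*x)/12 + cos(2*x)/4] = 5*x**2*cos(2*x)/3 + x*cos(2*x) - 2*cos(2*x), which equals f(x).

An antiderivative is F(x) = 5*x**2*sin(2*x)/6 + x*sin(2*x)/2 + 5*x*cos(2*x)/6 - 17*sin(2*x)/12 + cos(2*x)/4.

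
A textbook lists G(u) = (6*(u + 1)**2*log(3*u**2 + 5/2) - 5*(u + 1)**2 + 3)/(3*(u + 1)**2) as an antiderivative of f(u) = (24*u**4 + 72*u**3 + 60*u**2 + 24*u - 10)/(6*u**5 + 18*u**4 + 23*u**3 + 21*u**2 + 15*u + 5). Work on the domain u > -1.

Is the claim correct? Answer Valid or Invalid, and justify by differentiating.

Valid: G'(u) = f(u).

d/du[G] = (24*u**4 + 72*u**3 + 60*u**2 + 24*u - 10)/(6*u**5 + 18*u**4 + 23*u**3 + 21*u**2 + 15*u + 5)
This equals f(u) exactly, so the claim holds.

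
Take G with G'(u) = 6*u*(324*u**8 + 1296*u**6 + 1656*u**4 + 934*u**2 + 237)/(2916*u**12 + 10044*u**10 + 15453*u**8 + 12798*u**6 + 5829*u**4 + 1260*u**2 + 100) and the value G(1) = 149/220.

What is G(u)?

For G(u) to be correct, d/du[G] must agree with the stated G'(u) identically.
A general antiderivative is -1/(3*(2*u**4 + 3*u**2 + 5/3)) - 1/(2*(3*u**2/2 + 1/3)) + C.
The condition gives C = 149/220 - (-71/220) = 1.
So G(u) = (-18*u**4 - 36*u**2 + (9*u**2 + 2)*(6*u**4 + 9*u**2 + 5) - 17)/((9*u**2 + 2)*(6*u**4 + 9*u**2 + 5)).
Check: d/du[(-18*u**4 - 36*u**2 + (9*u**2 + 2)*(6*u**4 + 9*u**2 + 5) - 17)/((9*u**2 + 2)*(6*u**4 + 9*u**2 + 5))] = (1944*u**9 + 7776*u**7 + 9936*u**5 + 5604*u**3 + 1422*u)/(2916*u**12 + 10044*u**10 + 15453*u**8 + 12798*u**6 + 5829*u**4 + 1260*u**2 + 100), which equals G'(u).

G(u) = (-18*u**4 - 36*u**2 + (9*u**2 + 2)*(6*u**4 + 9*u**2 + 5) - 17)/((9*u**2 + 2)*(6*u**4 + 9*u**2 + 5))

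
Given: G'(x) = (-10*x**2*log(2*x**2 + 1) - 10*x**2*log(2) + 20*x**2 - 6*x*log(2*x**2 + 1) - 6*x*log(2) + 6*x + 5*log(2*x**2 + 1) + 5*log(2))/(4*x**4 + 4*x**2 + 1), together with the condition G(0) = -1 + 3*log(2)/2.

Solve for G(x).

G(x) = (-4*x**2 + 10*x*log(2*x**2 + 1) + 10*x*log(2) + 3*log(2*x**2 + 1) - 2 + 3*log(2))/(4*x**2 + 2)

For G(x) to be correct, d/dx[G] must agree with the stated G'(x) identically.
A general antiderivative is -2*(-5*x - 3/2)*log(4*x**2 + 2)/(4*x**2 + 2) + C.
The condition gives C = -1 + 3*log(2)/2 - (3*log(2)/2) = -1.
So G(x) = (-4*x**2 + 10*x*log(2*x**2 + 1) + 10*x*log(2) + 3*log(2*x**2 + 1) - 2 + 3*log(2))/(4*x**2 + 2).
Check: d/dx[(-4*x**2 + 10*x*log(2*x**2 + 1) + 10*x*log(2) + 3*log(2*x**2 + 1) - 2 + 3*log(2))/(4*x**2 + 2)] = (-10*x**2*log(2*x**2 + 1) - 10*x**2*log(2) + 20*x**2 - 6*x*log(2*x**2 + 1) - 6*x*log(2) + 6*x + 5*log(2*x**2 + 1) + 5*log(2))/(4*x**4 + 4*x**2 + 1) = G'(x).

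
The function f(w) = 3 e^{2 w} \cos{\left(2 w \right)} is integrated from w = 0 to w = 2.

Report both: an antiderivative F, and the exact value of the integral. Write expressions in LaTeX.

Antiderivative: F(w) = \frac{3 \left(\sin{\left(2 w \right)} + \cos{\left(2 w \right)}\right) e^{2 w}}{4}; value = \frac{3 e^{4} \sin{\left(4 \right)}}{4} + \frac{3 e^{4} \cos{\left(4 \right)}}{4} - \frac{3}{4}

Whatever form F(w) takes, F'(w) = f(w) is non-negotiable.
F(w) = \frac{3 \left(\sin{\left(2 w \right)} + \cos{\left(2 w \right)}\right) e^{2 w}}{4} is an antiderivative of f.
Check: d/dw[\frac{3 \left(\sin{\left(2 w \right)} + \cos{\left(2 w \right)}\right) e^{2 w}}{4}] = 3 e^{2 w} \cos{\left(2 w \right)} = f(w).
F(2) = \frac{3 e^{4} \sin{\left(4 \right)}}{4} + \frac{3 e^{4} \cos{\left(4 \right)}}{4}; F(0) = \frac{3}{4}.
Integral = F(2) - F(0) = \frac{3 e^{4} \sin{\left(4 \right)}}{4} + \frac{3 e^{4} \cos{\left(4 \right)}}{4} - \frac{3}{4}.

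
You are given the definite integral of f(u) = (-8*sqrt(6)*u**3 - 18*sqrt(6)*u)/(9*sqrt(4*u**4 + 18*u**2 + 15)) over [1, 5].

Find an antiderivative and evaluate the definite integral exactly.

Antiderivative: F(u) = -sqrt(6)*sqrt(4*u**4 + 18*u**2 + 15)/9; value = -sqrt(17790)/9 + sqrt(222)/9

The substitution w = 2*u**4/3 + 3*u**2 + 5/2 works: f is exactly (dF/dw)*(dw/du) for that inner function.
F(u) = -sqrt(6)*sqrt(4*u**4 + 18*u**2 + 15)/9 is an antiderivative of f.
Check: d/du[-sqrt(6)*sqrt(4*u**4 + 18*u**2 + 15)/9] = (-8*sqrt(6)*u**3 - 18*sqrt(6)*u)/(9*sqrt(4*u**4 + 18*u**2 + 15)) = f(u).
F(5) = -sqrt(17790)/9; F(1) = -sqrt(222)/9.
Integral = F(5) - F(1) = -sqrt(17790)/9 + sqrt(222)/9.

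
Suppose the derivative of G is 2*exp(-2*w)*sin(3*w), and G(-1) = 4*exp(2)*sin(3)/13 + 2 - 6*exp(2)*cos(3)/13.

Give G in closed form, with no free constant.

Any candidate G(w) must reproduce the stated G'(w) exactly.
A general antiderivative is -4*exp(-2*w)*sin(3*w)/13 - 6*exp(-2*w)*cos(3*w)/13 + C.
The condition gives C = 4*exp(2)*sin(3)/13 + 2 - 6*exp(2)*cos(3)/13 - (4*exp(2)*sin(3)/13 - 6*exp(2)*cos(3)/13) = 2.
So G(w) = 2*(13*exp(2*w) - 2*sin(3*w) - 3*cos(3*w))*exp(-2*w)/13.
Check: d/dw[2*(13*exp(2*w) - 2*sin(3*w) - 3*cos(3*w))*exp(-2*w)/13] = 2*exp(-2*w)*sin(3*w) = G'(w).

G(w) = 2*(13*exp(2*w) - 2*sin(3*w) - 3*cos(3*w))*exp(-2*w)/13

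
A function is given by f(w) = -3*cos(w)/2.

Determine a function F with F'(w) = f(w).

Differentiate the proposed F(w) back; it has to land on f(w) exactly.
Check: d/dw[-3*sin(w)/2] = -3*cos(w)/2 = f(w).

An antiderivative is F(w) = -3*sin(w)/2.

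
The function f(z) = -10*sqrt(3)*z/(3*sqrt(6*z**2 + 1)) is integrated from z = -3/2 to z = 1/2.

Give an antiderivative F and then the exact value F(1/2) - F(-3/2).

Antiderivative: F(z) = -5*sqrt(2*z**2 + 1/3)/3; value = -5*sqrt(30)/18 + 5*sqrt(174)/18

f matches the chain-rule pattern g'(h)*h' with inner function h(z) = 2*z**2 + 1/3; substituting u = h(z) collapses the integral.
F(z) = -5*sqrt(2*z**2 + 1/3)/3 is an antiderivative of f.
Check: d/dz[-5*sqrt(2*z**2 + 1/3)/3] = -10*sqrt(3)*z/(3*sqrt(6*z**2 + 1)) = f(z).
F(1/2) = -5*sqrt(30)/18; F(-3/2) = -5*sqrt(174)/18.
Integral = F(1/2) - F(-3/2) = -5*sqrt(30)/18 + 5*sqrt(174)/18.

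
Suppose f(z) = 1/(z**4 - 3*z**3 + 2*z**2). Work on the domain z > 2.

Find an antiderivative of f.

An antiderivative is F(z) = (3*z*log(z) + z*log(z - 2) - 4*z*log(z - 1) - 2)/(4*z).

The denominator factors as z**2*(z - 2)*(z - 1); partial fractions split f into directly integrable pieces: -1/(z - 1) + 1/(4*(z - 2)) + 3/(4*z) + 1/(2*z**2).
Check: d/dz[(3*z*log(z) + z*log(z - 2) - 4*z*log(z - 1) - 2)/(4*z)] = 1/(z**4 - 3*z**3 + 2*z**2) = f(z).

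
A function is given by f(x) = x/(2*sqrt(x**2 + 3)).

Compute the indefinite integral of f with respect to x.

f matches the chain-rule pattern g'(h)*h' with inner function h(x) = x**2 + 3; substituting u = h(x) collapses the integral.
Check: d/dx[sqrt(x**2 + 3)/2] = x/(2*sqrt(x**2 + 3)) = f(x).

F(x) = sqrt(x**2 + 3)/2 + C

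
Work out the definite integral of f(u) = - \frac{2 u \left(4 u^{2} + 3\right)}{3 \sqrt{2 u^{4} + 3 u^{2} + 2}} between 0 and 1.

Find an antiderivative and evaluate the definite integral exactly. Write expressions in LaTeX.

The substitution w = 2 u^{4} + 3 u^{2} + 2 works: f is exactly (dF/dw)*(dw/du) for that inner function.
F(u) = - \frac{2 \sqrt{2 u^{4} + 3 u^{2} + 2}}{3} is an antiderivative of f.
Check: d/du[- \frac{2 \sqrt{2 u^{4} + 3 u^{2} + 2}}{3}] = \frac{- 8 u^{3} - 6 u}{3 \sqrt{2 u^{4} + 3 u^{2} + 2}}, which equals f(u).
F(1) = - \frac{2 \sqrt{7}}{3}; F(0) = - \frac{2 \sqrt{2}}{3}.
Integral = F(1) - F(0) = - \frac{2 \sqrt{7}}{3} + \frac{2 \sqrt{2}}{3}.

Antiderivative: F(u) = - \frac{2 \sqrt{2 u^{4} + 3 u^{2} + 2}}{3}; value = - \frac{2 \sqrt{7}}{3} + \frac{2 \sqrt{2}}{3}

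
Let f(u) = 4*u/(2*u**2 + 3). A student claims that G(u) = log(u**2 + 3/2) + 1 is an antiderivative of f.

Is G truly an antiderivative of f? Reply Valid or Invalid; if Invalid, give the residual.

d/du[G] = 4*u/(2*u**2 + 3)
This equals f(u) exactly, so the claim holds.

Valid - the claim checks out under differentiation.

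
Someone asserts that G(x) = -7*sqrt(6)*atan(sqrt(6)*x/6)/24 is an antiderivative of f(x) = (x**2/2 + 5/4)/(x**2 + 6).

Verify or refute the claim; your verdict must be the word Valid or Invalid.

Invalid: d/dx[G] - f = -1/2, which is not 0.

d/dx[G] = -7/(4*x**2 + 24)
d/dx[G] - f(x) = -1/2 != 0.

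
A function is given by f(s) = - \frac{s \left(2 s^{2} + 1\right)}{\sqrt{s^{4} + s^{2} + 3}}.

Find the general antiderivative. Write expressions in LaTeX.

f matches the chain-rule pattern g'(h)*h' with inner function h(s) = s^{4} + s^{2} + 3; substituting u = h(s) collapses the integral.
Check: d/ds[- \sqrt{s^{4} + s^{2} + 3}] = \frac{- 2 s^{3} - s}{\sqrt{s^{4} + s^{2} + 3}}, which equals f(s).

F(s) = - \sqrt{s^{4} + s^{2} + 3} + C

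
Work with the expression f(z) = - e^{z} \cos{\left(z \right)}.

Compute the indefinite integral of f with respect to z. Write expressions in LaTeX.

A first test for any F(z): its z-derivative must equal f(z) identically.
Check: d/dz[- \frac{e^{z} \sin{\left(z \right)}}{2} - \frac{e^{z} \cos{\left(z \right)}}{2}] = - e^{z} \cos{\left(z \right)} = f(z).

F(z) = - \frac{e^{z} \sin{\left(z \right)}}{2} - \frac{e^{z} \cos{\left(z \right)}}{2} + C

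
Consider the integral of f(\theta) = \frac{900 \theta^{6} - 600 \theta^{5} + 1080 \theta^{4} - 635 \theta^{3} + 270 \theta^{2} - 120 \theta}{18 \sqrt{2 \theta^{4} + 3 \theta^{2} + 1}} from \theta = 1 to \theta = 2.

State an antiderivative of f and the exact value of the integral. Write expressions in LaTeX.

f has the shape u'v + uv' for u = - \frac{5 \sqrt{2 \theta^{4} + 3 \theta^{2} + 1}}{3} and v = - 3 \theta^{3} + \frac{5 \theta^{2}}{2} - \frac{1}{3} — it is the derivative of the product u*v.
F(\theta) = 5 \theta^{3} \sqrt{2 \theta^{4} + 3 \theta^{2} + 1} - \frac{25 \theta^{2} \sqrt{2 \theta^{4} + 3 \theta^{2} + 1}}{6} + \frac{5 \sqrt{2 \theta^{4} + 3 \theta^{2} + 1}}{9} is an antiderivative of f.
Check: d/d\theta[5 \theta^{3} \sqrt{2 \theta^{4} + 3 \theta^{2} + 1} - \frac{25 \theta^{2} \sqrt{2 \theta^{4} + 3 \theta^{2} + 1}}{6} + \frac{5 \sqrt{2 \theta^{4} + 3 \theta^{2} + 1}}{9}] = \frac{900 \theta^{6} - 600 \theta^{5} + 1080 \theta^{4} - 635 \theta^{3} + 270 \theta^{2} - 120 \theta}{18 \sqrt{2 \theta^{4} + 3 \theta^{2} + 1}} = f(\theta).
F(2) = \frac{215 \sqrt{5}}{3}; F(1) = \frac{25 \sqrt{6}}{18}.
Integral = F(2) - F(1) = - \frac{25 \sqrt{6}}{18} + \frac{215 \sqrt{5}}{3}.

Antiderivative: F(\theta) = 5 \theta^{3} \sqrt{2 \theta^{4} + 3 \theta^{2} + 1} - \frac{25 \theta^{2} \sqrt{2 \theta^{4} + 3 \theta^{2} + 1}}{6} + \frac{5 \sqrt{2 \theta^{4} + 3 \theta^{2} + 1}}{9}; value = - \frac{25 \sqrt{6}}{18} + \frac{215 \sqrt{5}}{3}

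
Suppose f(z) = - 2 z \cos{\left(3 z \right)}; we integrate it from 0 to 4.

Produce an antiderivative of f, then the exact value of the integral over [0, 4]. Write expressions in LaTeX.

Differentiate the proposed F(z) back; it has to land on f(z) exactly.
F(z) = - \frac{2 \left(3 z \sin{\left(3 z \right)} + \cos{\left(3 z \right)}\right)}{9} is an antiderivative of f.
Check: d/dz[- \frac{2 \left(3 z \sin{\left(3 z \right)} + \cos{\left(3 z \right)}\right)}{9}] = - 2 z \cos{\left(3 z \right)} = f(z).
F(4) = - \frac{2 \cos{\left(12 \right)}}{9} - \frac{8 \sin{\left(12 \right)}}{3}; F(0) = - \frac{2}{9}.
Integral = F(4) - F(0) = - \frac{2 \cos{\left(12 \right)}}{9} + \frac{2}{9} - \frac{8 \sin{\left(12 \right)}}{3}.

Antiderivative: F(z) = - \frac{2 \left(3 z \sin{\left(3 z \right)} + \cos{\left(3 z \right)}\right)}{9}; value = - \frac{2 \cos{\left(12 \right)}}{9} + \frac{2}{9} - \frac{8 \sin{\left(12 \right)}}{3}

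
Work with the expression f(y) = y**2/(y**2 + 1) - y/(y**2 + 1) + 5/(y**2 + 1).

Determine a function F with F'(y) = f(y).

An antiderivative is F(y) = (2*y - log(y**2 + 1) + 8*atan(y))/2.

Integrate term by term and add the pieces.
Check: d/dy[(2*y - log(y**2 + 1) + 8*atan(y))/2] = (y**2 - y + 5)/(y**2 + 1), which equals f(y).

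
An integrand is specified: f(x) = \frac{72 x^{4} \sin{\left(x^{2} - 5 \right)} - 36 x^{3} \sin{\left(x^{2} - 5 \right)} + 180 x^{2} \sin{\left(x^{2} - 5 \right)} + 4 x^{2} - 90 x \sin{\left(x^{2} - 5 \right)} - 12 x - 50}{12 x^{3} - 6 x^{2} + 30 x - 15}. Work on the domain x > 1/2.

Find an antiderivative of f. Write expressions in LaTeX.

An antiderivative is F(x) = - \frac{5 \log{\left(2 x - 1 \right)} - 3 \log{\left(x^{2} + \frac{5}{2} \right)} + 9 \cos{\left(x^{2} - 5 \right)}}{3}.

Recover f(x) by differentiating a candidate F(x); any mismatch rules it out.
Check: d/dx[- \frac{5 \log{\left(2 x - 1 \right)} - 3 \log{\left(x^{2} + \frac{5}{2} \right)} + 9 \cos{\left(x^{2} - 5 \right)}}{3}] = \frac{72 x^{4} \sin{\left(x^{2} - 5 \right)} - 36 x^{3} \sin{\left(x^{2} - 5 \right)} + 180 x^{2} \sin{\left(x^{2} - 5 \right)} + 4 x^{2} - 90 x \sin{\left(x^{2} - 5 \right)} - 12 x - 50}{12 x^{3} - 6 x^{2} + 30 x - 15} = f(x).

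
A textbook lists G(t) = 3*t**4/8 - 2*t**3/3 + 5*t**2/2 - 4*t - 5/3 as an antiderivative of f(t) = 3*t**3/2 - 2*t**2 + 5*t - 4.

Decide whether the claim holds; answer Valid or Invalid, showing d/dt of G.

d/dt[G] = 3*t**3/2 - 2*t**2 + 5*t - 4
This equals f(t) exactly, so the claim holds.

Valid. The derivative of G reproduces f.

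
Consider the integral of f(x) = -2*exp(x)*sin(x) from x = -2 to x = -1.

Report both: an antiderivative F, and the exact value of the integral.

Antiderivative: F(x) = (-sin(x) + cos(x))*exp(x); value = -exp(-2)*sin(2) - exp(-2)*cos(2) + exp(-1)*cos(1) + exp(-1)*sin(1)

Check any antiderivative F(x) by computing F'(x) and comparing it with f(x).
F(x) = (-sin(x) + cos(x))*exp(x) is an antiderivative of f.
Check: d/dx[(-sin(x) + cos(x))*exp(x)] = -2*exp(x)*sin(x) = f(x).
F(-1) = exp(-1)*cos(1) + exp(-1)*sin(1); F(-2) = exp(-2)*cos(2) + exp(-2)*sin(2).
Integral = F(-1) - F(-2) = -exp(-2)*sin(2) - exp(-2)*cos(2) + exp(-1)*cos(1) + exp(-1)*sin(1).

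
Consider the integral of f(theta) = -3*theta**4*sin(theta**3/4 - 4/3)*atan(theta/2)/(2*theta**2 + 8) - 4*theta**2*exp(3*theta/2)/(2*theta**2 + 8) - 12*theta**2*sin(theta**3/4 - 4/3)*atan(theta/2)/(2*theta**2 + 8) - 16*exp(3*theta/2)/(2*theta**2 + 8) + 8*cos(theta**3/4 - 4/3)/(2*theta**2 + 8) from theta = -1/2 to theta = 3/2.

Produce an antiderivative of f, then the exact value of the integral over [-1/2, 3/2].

Integrate term by term and add the pieces.
F(theta) = -4*exp(3*theta/2)/3 + 2*cos(theta**3/4 - 4/3)*atan(theta/2) is an antiderivative of f.
Check: d/dtheta[-4*exp(3*theta/2)/3 + 2*cos(theta**3/4 - 4/3)*atan(theta/2)] = (-3*theta**4*sin(theta**3/4 - 4/3)*atan(theta/2) - 4*theta**2*exp(3*theta/2) - 12*theta**2*sin(theta**3/4 - 4/3)*atan(theta/2) - 16*exp(3*theta/2) + 8*cos(theta**3/4 - 4/3))/(2*theta**2 + 8), which equals f(theta).
F(3/2) = -4*exp(9/4)/3 + 2*cos(47/96)*atan(3/4); F(-1/2) = -4*exp(-3/4)/3 - 2*cos(131/96)*atan(1/4).
Integral = F(3/2) - F(-1/2) = -4*exp(9/4)/3 + 2*cos(131/96)*atan(1/4) + 4*exp(-3/4)/3 + 2*cos(47/96)*atan(3/4).

Antiderivative: F(theta) = -4*exp(3*theta/2)/3 + 2*cos(theta**3/4 - 4/3)*atan(theta/2); value = -4*exp(9/4)/3 + 2*cos(131/96)*atan(1/4) + 4*exp(-3/4)/3 + 2*cos(47/96)*atan(3/4)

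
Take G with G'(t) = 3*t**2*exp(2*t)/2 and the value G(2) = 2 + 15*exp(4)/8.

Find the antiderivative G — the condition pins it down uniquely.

G(t) = (3*(2*t**2 - 2*t + 1)*exp(2*t) + 16)/8

G'(t) has the shape u'v + uv' for u = 3*t**2/4 - 3*t/4 + 3/8 and v = exp(2*t) — it is the derivative of the product u*v.
A general antiderivative is (6*t**2 - 6*t + 3)*exp(2*t)/8 + C.
The condition gives C = 2 + 15*exp(4)/8 - (15*exp(4)/8) = 2.
So G(t) = (3*(2*t**2 - 2*t + 1)*exp(2*t) + 16)/8.
Check: d/dt[(3*(2*t**2 - 2*t + 1)*exp(2*t) + 16)/8] = 3*t**2*exp(2*t)/2 = G'(t).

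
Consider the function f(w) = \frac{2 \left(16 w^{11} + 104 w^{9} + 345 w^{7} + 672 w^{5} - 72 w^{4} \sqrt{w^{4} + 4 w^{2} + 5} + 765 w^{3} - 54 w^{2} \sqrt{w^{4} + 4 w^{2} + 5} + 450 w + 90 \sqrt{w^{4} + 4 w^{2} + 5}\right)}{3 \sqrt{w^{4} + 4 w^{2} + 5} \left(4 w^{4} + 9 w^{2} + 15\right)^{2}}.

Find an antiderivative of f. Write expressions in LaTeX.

An antiderivative is F(w) = \frac{2 w}{2 w^{4} + \frac{9 w^{2}}{2} + \frac{15}{2}} + \frac{\sqrt{w^{4} + 4 w^{2} + 5}}{3}.

Whatever form F(w) takes, F'(w) = f(w) is non-negotiable.
Check: d/dw[\frac{2 w}{2 w^{4} + \frac{9 w^{2}}{2} + \frac{15}{2}} + \frac{\sqrt{w^{4} + 4 w^{2} + 5}}{3}] = \frac{32 w^{11} + 208 w^{9} + 690 w^{7} + 1344 w^{5} - 144 w^{4} \sqrt{w^{4} + 4 w^{2} + 5} + 1530 w^{3} - 108 w^{2} \sqrt{w^{4} + 4 w^{2} + 5} + 900 w + 180 \sqrt{w^{4} + 4 w^{2} + 5}}{48 w^{8} \sqrt{w^{4} + 4 w^{2} + 5} + 216 w^{6} \sqrt{w^{4} + 4 w^{2} + 5} + 603 w^{4} \sqrt{w^{4} + 4 w^{2} + 5} + 810 w^{2} \sqrt{w^{4} + 4 w^{2} + 5} + 675 \sqrt{w^{4} + 4 w^{2} + 5}}, which equals f(w).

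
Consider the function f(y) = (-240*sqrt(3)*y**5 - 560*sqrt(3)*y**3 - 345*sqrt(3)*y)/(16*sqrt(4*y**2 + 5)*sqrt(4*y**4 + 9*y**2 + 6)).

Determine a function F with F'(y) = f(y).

Recognize the product-rule pattern: f = u'v + uv' with u = -15*sqrt(2*y**2 + 5/2)/8, v = sqrt(2*y**4/3 + 3*y**2/2 + 1), so integration by parts undoes it.
Check: d/dy[-5*sqrt(3)*sqrt(4*y**2 + 5)*sqrt(4*y**4 + 9*y**2 + 6)/16] = (-240*sqrt(3)*y**5 - 560*sqrt(3)*y**3 - 345*sqrt(3)*y)/(16*sqrt(4*y**2 + 5)*sqrt(4*y**4 + 9*y**2 + 6)) = f(y).

An antiderivative is F(y) = -5*sqrt(3)*sqrt(4*y**2 + 5)*sqrt(4*y**4 + 9*y**2 + 6)/16.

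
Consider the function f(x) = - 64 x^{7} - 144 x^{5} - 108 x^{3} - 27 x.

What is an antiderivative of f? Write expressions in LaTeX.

An antiderivative is F(x) = - \frac{\left(2 x^{2} + \frac{3}{2}\right)^{4}}{2}.

f matches the chain-rule pattern g'(h)*h' with inner function h(x) = 2 x^{2} + \frac{3}{2}; substituting u = h(x) collapses the integral.
Check: d/dx[- \frac{\left(2 x^{2} + \frac{3}{2}\right)^{4}}{2}] = - 64 x^{7} - 144 x^{5} - 108 x^{3} - 27 x = f(x).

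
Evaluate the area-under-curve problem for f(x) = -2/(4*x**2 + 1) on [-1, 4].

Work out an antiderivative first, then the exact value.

For F(x) to be correct the identity F'(x) - f(x) = 0 must hold.
F(x) = -atan(2*x) is an antiderivative of f.
Check: d/dx[-atan(2*x)] = -2/(4*x**2 + 1) = f(x).
F(4) = -atan(8); F(-1) = atan(2).
Integral = F(4) - F(-1) = -atan(8) - atan(2).

Antiderivative: F(x) = -atan(2*x); value = -atan(8) - atan(2)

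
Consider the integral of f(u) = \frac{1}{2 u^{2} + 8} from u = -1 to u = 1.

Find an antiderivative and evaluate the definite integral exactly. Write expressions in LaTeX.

Whatever form F(u) takes, F'(u) = f(u) is non-negotiable.
F(u) = \frac{\operatorname{atan}{\left(\frac{u}{2} \right)}}{4} is an antiderivative of f.
Check: d/du[\frac{\operatorname{atan}{\left(\frac{u}{2} \right)}}{4}] = \frac{1}{2 u^{2} + 8} = f(u).
F(1) = \frac{\operatorname{atan}{\left(\frac{1}{2} \right)}}{4}; F(-1) = - \frac{\operatorname{atan}{\left(\frac{1}{2} \right)}}{4}.
Integral = F(1) - F(-1) = \frac{\operatorname{atan}{\left(\frac{1}{2} \right)}}{2}.

Antiderivative: F(u) = \frac{\operatorname{atan}{\left(\frac{u}{2} \right)}}{4}; value = \frac{\operatorname{atan}{\left(\frac{1}{2} \right)}}{2}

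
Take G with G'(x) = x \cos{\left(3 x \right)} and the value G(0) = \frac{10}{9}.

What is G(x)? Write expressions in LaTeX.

G(x) = \frac{x \sin{\left(3 x \right)}}{3} + \frac{\cos{\left(3 x \right)}}{9} + 1

The proposed G(x) is checked by its d/dx: the result must match the given G'(x).
A general antiderivative is \frac{x \sin{\left(3 x \right)}}{3} + \frac{\cos{\left(3 x \right)}}{9} + C.
The condition gives C = \frac{10}{9} - (\frac{1}{9}) = 1.
So G(x) = \frac{x \sin{\left(3 x \right)}}{3} + \frac{\cos{\left(3 x \right)}}{9} + 1.
Check: d/dx[\frac{x \sin{\left(3 x \right)}}{3} + \frac{\cos{\left(3 x \right)}}{9} + 1] = x \cos{\left(3 x \right)} = G'(x).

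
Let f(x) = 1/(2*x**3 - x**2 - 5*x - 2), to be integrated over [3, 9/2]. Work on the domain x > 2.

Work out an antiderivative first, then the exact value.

The denominator factors as (x - 2)*(x + 1)*(2*x + 1); partial fractions split f into directly integrable pieces: -4/(5*(2*x + 1)) + 1/(3*(x + 1)) + 1/(15*(x - 2)).
F(x) = (log(x - 2) - 6*log(x + 1/2) + 5*log(x + 1))/15 is an antiderivative of f.
Check: d/dx[(log(x - 2) - 6*log(x + 1/2) + 5*log(x + 1))/15] = 1/(2*x**3 - x**2 - 5*x - 2) = f(x).
F(9/2) = -2*log(5)/5 + log(5/2)/15 + log(11/2)/3; F(3) = -2*log(7/2)/5 + log(4)/3.
Integral = F(9/2) - F(3) = -2*log(5)/5 - log(4)/3 + log(5/2)/15 + 2*log(7/2)/5 + log(11/2)/3.

Antiderivative: F(x) = (log(x - 2) - 6*log(x + 1/2) + 5*log(x + 1))/15; value = -2*log(5)/5 - log(4)/3 + log(5/2)/15 + 2*log(7/2)/5 + log(11/2)/3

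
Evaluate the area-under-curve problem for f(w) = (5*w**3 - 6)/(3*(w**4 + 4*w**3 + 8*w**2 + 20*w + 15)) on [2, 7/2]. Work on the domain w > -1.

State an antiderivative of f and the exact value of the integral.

Antiderivative: F(w) = (-385*log(w + 1) + 2115*log(w + 3) + 185*log(w**2 + 5) - 488*sqrt(5)*atan(sqrt(5)*w/5))/1260; value = -47*log(5)/28 - 122*sqrt(5)*atan(7*sqrt(5)/10)/315 - 11*log(9/2)/36 - 37*log(9)/252 + 11*log(3)/36 + 37*log(69/4)/252 + 122*sqrt(5)*atan(2*sqrt(5)/5)/315 + 47*log(13/2)/28

Factor the denominator (3*(w + 1)*(w + 3)*(w**2 + 5)) and decompose: f = (37*w - 244)/(126*(w**2 + 5)) + 47/(28*(w + 3)) - 11/(36*(w + 1)); each piece integrates to a log, atan, or power term.
F(w) = (-385*log(w + 1) + 2115*log(w + 3) + 185*log(w**2 + 5) - 488*sqrt(5)*atan(sqrt(5)*w/5))/1260 is an antiderivative of f.
Check: d/dw[(-385*log(w + 1) + 2115*log(w + 3) + 185*log(w**2 + 5) - 488*sqrt(5)*atan(sqrt(5)*w/5))/1260] = (5*w**3 - 6)/(3*w**4 + 12*w**3 + 24*w**2 + 60*w + 45), which equals f(w).
F(7/2) = -122*sqrt(5)*atan(7*sqrt(5)/10)/315 - 11*log(9/2)/36 + 37*log(69/4)/252 + 47*log(13/2)/28; F(2) = -122*sqrt(5)*atan(2*sqrt(5)/5)/315 - 11*log(3)/36 + 37*log(9)/252 + 47*log(5)/28.
Integral = F(7/2) - F(2) = -47*log(5)/28 - 122*sqrt(5)*atan(7*sqrt(5)/10)/315 - 11*log(9/2)/36 - 37*log(9)/252 + 11*log(3)/36 + 37*log(69/4)/252 + 122*sqrt(5)*atan(2*sqrt(5)/5)/315 + 47*log(13/2)/28.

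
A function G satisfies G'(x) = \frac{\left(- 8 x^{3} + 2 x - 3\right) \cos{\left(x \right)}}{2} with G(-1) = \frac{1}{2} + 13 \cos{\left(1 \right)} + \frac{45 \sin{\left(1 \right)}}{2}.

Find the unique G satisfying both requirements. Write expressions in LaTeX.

G(x) = \frac{- 8 x^{3} \sin{\left(x \right)} - 24 x^{2} \cos{\left(x \right)} + 50 x \sin{\left(x \right)} - 3 \sin{\left(x \right)} + 50 \cos{\left(x \right)} + 1}{2}

Since d/dx undoes antidifferentiation here, G(x) must give back the stated G'(x).
A general antiderivative is - 4 x^{3} \sin{\left(x \right)} - 12 x^{2} \cos{\left(x \right)} + 25 x \sin{\left(x \right)} - \frac{3 \sin{\left(x \right)}}{2} + 25 \cos{\left(x \right)} + C.
The condition gives C = \frac{1}{2} + 13 \cos{\left(1 \right)} + \frac{45 \sin{\left(1 \right)}}{2} - (13 \cos{\left(1 \right)} + \frac{45 \sin{\left(1 \right)}}{2}) = \frac{1}{2}.
So G(x) = \frac{- 8 x^{3} \sin{\left(x \right)} - 24 x^{2} \cos{\left(x \right)} + 50 x \sin{\left(x \right)} - 3 \sin{\left(x \right)} + 50 \cos{\left(x \right)} + 1}{2}.
Check: d/dx[\frac{- 8 x^{3} \sin{\left(x \right)} - 24 x^{2} \cos{\left(x \right)} + 50 x \sin{\left(x \right)} - 3 \sin{\left(x \right)} + 50 \cos{\left(x \right)} + 1}{2}] = - 4 x^{3} \cos{\left(x \right)} + x \cos{\left(x \right)} - \frac{3 \cos{\left(x \right)}}{2}, which equals G'(x).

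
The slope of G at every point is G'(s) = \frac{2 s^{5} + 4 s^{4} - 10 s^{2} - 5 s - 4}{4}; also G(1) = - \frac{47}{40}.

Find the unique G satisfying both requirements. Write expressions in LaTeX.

G(s) = \frac{s^{6}}{12} + \frac{s^{5}}{5} - \frac{5 s^{3}}{6} - \frac{5 s^{2}}{8} - s + 1

Check a candidate G(s) by differentiating: d/ds[G] must match the given G'(s).
A general antiderivative is \frac{s^{6}}{12} + \frac{s^{5}}{5} - \frac{5 s^{3}}{6} - \frac{5 s^{2}}{8} - s + C.
The condition gives C = - \frac{47}{40} - (- \frac{87}{40}) = 1.
So G(s) = \frac{s^{6}}{12} + \frac{s^{5}}{5} - \frac{5 s^{3}}{6} - \frac{5 s^{2}}{8} - s + 1.
Check: d/ds[\frac{s^{6}}{12} + \frac{s^{5}}{5} - \frac{5 s^{3}}{6} - \frac{5 s^{2}}{8} - s + 1] = \frac{s^{5}}{2} + s^{4} - \frac{5 s^{2}}{2} - \frac{5 s}{4} - 1, which equals G'(s).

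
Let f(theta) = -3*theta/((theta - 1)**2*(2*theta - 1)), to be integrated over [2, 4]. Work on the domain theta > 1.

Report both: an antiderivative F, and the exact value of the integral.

Antiderivative: F(theta) = 3*(theta*log(theta - 1) - theta*log(theta - 1/2) - log(theta - 1) + log(theta - 1/2) + 1)/(theta - 1); value = -3*log(7/2) - 2 + 3*log(3/2) + 3*log(3)

Factor the denominator ((theta - 1)**2*(2*theta - 1)) and decompose: f = -6/(2*theta - 1) + 3/(theta - 1) - 3/(theta - 1)**2; each piece integrates to a log, atan, or power term.
F(theta) = 3*(theta*log(theta - 1) - theta*log(theta - 1/2) - log(theta - 1) + log(theta - 1/2) + 1)/(theta - 1) is an antiderivative of f.
Check: d/dtheta[3*(theta*log(theta - 1) - theta*log(theta - 1/2) - log(theta - 1) + log(theta - 1/2) + 1)/(theta - 1)] = -3*theta/(2*theta**3 - 5*theta**2 + 4*theta - 1), which equals f(theta).
F(4) = -3*log(7/2) + 1 + 3*log(3); F(2) = 3 - 3*log(3/2).
Integral = F(4) - F(2) = -3*log(7/2) - 2 + 3*log(3/2) + 3*log(3).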